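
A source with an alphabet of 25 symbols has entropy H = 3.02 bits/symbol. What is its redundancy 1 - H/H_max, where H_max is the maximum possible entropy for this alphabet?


H_max = log2(K) = log2(25) = 4.6439 bits/symbol. Redundancy = 1 - H/H_max = 1 - 3.02/4.6439 = 1 - 0.6503 = 0.3497

0.3497


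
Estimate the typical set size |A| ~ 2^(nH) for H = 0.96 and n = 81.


log2|A_typical| = nH = 81 * 0.96 = 77.76, so |A_typical| ~ 2^77.76 = 2.559e+23

2.559e+23


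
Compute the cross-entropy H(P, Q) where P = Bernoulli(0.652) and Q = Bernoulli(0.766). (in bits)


H(P,Q) = -p*log2(q) - (1-p)*log2(1-q). -0.652*log2(0.766) = 0.250749; -0.348*log2(0.234) = 0.729206. H(P,Q) = 0.250749 + 0.729206 = 0.98

0.98 bits


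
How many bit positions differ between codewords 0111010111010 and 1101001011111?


Count differing positions: ^ . ^ . . ^ ^ ^ . . ^ . ^ = 7 differences

7


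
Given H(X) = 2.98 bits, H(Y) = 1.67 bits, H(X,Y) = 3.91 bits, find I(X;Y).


I(X;Y) = H(X) + H(Y) - H(X,Y) = 2.98 + 1.67 - 3.91 = 0.74

0.74 bits


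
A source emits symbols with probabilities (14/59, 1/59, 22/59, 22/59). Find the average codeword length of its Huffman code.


Huffman construction (repeatedly merge the two least-probable nodes; each merge adds 1 bit to every symbol beneath it): 1/59 + 14/59 = 15/59; 15/59 + 22/59 = 37/59; 22/59 + 37/59 = 1. Resulting codeword lengths (in the order the probabilities were given): (3, 3, 2, 1). L_avg = sum(p_i * l_i) = 14/59*3 + 1/59*3 + 22/59*2 + 22/59*1 = 111/59 = 1.8814

1.8814 bits


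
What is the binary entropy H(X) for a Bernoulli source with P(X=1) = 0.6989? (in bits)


H = -p*log2(p) - (1-p)*log2(1-p). -0.6989*log2(0.6989) = 0.361221; -0.3011*log2(0.3011) = 0.521410. H = 0.361221 + 0.521410 = 0.8826

0.8826 bits


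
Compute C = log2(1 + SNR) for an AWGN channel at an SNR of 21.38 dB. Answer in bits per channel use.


SNR_linear = 10^(21.38/10) = 137.4042; C = log2(1 + SNR_linear) = log2(1 + 137.4042) = 7.1127

7.1127 bits/channel use


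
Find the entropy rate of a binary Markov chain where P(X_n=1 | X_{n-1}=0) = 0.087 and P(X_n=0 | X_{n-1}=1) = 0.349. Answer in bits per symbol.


Stationary distribution: pi_0 = p10/(p01+p10) = 0.8005, pi_1 = 0.1995. Entropy rate H' = pi_0*H(p01) + pi_1*H(p10) = 0.8005*0.4264 + 0.1995*0.9332 = 0.5275

0.5275 bits/symbol


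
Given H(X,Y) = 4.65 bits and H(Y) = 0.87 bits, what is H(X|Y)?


H(X|Y) = H(X,Y) - H(Y) = 4.65 - 0.87 = 3.78

3.78 bits


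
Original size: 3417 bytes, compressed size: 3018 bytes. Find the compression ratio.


Ratio = original / compressed = 3417 / 3018 = 1.1322

1.1322


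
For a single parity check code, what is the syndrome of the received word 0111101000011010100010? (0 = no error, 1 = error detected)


Syndrome = XOR of all bits = 0 XOR 1 XOR 1 XOR 1 XOR 1 XOR 0 XOR 1 XOR 0 XOR 0 XOR 0 XOR 0 XOR 1 XOR 1 XOR 0 XOR 1 XOR 0 XOR 1 XOR 0 XOR 0 XOR 0 XOR 1 XOR 0 = 0

0


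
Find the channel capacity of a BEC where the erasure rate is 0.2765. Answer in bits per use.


C = 1 - epsilon = 1 - 0.2765 = 0.7235

0.7235 bits


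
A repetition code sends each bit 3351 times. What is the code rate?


Rate = k/n = 1/3351

1/3351


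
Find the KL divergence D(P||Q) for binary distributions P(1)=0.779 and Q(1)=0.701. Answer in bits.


KL = p*log2(p/q) + (1-p)*log2((1-p)/(1-q)) = 0.779*log2(0.779/0.701) + 0.221*log2(0.221/0.299) = 0.0222

0.0222 bits


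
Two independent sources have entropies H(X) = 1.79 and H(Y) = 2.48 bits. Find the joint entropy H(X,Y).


For independent variables, H(X,Y) = H(X) + H(Y) = 1.79 + 2.48 = 4.27

4.27 bits


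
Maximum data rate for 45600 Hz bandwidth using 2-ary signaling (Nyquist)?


Rate = 2 * B * log2(M) = 2 * 45600 * 1.0 = 91200.0

91200.0 bps


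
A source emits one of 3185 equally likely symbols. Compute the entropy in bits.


H = log2(n) = log2(3185) = 11.6371

11.6371 bits


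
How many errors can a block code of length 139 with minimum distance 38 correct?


Correction capability = floor((d-1)/2) = floor((38-1)/2) = 18

18 errors


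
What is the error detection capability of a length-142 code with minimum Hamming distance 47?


Detection capability = d_min - 1 = 47 - 1 = 46

46 errors


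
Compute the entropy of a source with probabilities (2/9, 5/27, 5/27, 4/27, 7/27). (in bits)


H = -sum(p_i * log2(p_i)). Terms: -(2/9)*log2(2/9) = 0.482206; -(5/27)*log2(5/27) = 0.450548; -(5/27)*log2(5/27) = 0.450548; -(4/27)*log2(4/27) = 0.408131; -(7/27)*log2(7/27) = 0.504916. H = 0.482206 + 0.450548 + 0.450548 + 0.408131 + 0.504916 = 2.2963

2.2963 bits


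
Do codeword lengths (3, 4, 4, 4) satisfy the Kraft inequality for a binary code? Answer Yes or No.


Kraft sum = sum(2^(-l_i)) = 0.3125, need <= 1. Result: satisfied (a binary prefix-free code with these lengths exists)

Yes


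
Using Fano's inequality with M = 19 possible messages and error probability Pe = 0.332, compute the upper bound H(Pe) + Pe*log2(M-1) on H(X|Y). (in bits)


H(Pe) = -Pe*log2(Pe) - (1-Pe)*log2(1-Pe) = -0.332*log2(0.332) - 0.668*log2(0.668) = 0.528127 + 0.388829 = 0.917. Pe*log2(M-1) = 0.332*log2(18) = 1.384415. Bound = H(Pe) + Pe*log2(M-1) = 0.528127 + 0.388829 + 1.384415 = 2.3014

2.3014 bits


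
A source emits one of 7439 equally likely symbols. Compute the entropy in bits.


H = log2(n) = log2(7439) = 12.8609

12.8609 bits


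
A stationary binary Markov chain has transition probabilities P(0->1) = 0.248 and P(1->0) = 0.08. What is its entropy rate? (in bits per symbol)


Stationary distribution: pi_0 = p10/(p01+p10) = 0.2439, pi_1 = 0.7561. Entropy rate H' = pi_0*H(p01) + pi_1*H(p10) = 0.2439*0.8081 + 0.7561*0.4022 = 0.5012

0.5012 bits/symbol


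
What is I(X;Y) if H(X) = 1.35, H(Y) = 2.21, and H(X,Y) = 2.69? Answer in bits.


I(X;Y) = H(X) + H(Y) - H(X,Y) = 1.35 + 2.21 - 2.69 = 0.87

0.87 bits


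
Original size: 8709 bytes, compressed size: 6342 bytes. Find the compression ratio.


Ratio = original / compressed = 8709 / 6342 = 1.3732

1.3732


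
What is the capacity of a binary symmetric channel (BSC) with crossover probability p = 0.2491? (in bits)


H(p) = -p*log2(p) - (1-p)*log2(1-p) = -0.2491*log2(0.2491) - 0.7509*log2(0.7509) = 0.499496 + 0.310352 = 0.8098. C = 1 - H(p) = 1 - 0.8098 = 0.1902

0.1902 bits


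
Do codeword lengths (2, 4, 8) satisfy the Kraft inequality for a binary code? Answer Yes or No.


Kraft sum = sum(2^(-l_i)) = 0.3164, need <= 1. Result: satisfied (a binary prefix-free code with these lengths exists)

Yes


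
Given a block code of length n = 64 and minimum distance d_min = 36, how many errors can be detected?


Detection capability = d_min - 1 = 36 - 1 = 35

35 errors


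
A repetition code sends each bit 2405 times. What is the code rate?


Rate = k/n = 1/2405

1/2405


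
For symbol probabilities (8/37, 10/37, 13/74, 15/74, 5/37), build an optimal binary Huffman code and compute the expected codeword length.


Huffman construction (repeatedly merge the two least-probable nodes; each merge adds 1 bit to every symbol beneath it): 5/37 + 13/74 = 23/74; 15/74 + 8/37 = 31/74; 10/37 + 23/74 = 43/74; 31/74 + 43/74 = 1. Resulting codeword lengths (in the order the probabilities were given): (2, 2, 3, 2, 3). L_avg = sum(p_i * l_i) = 8/37*2 + 10/37*2 + 13/74*3 + 15/74*2 + 5/37*3 = 171/74 = 2.3108

2.3108 bits


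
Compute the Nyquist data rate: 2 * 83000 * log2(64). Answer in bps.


Rate = 2 * B * log2(M) = 2 * 83000 * 6.0 = 996000.0

996000.0 bps


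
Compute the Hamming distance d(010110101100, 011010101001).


Count differing positions: . . ^ ^ . . . . . ^ . ^ = 4 differences

4


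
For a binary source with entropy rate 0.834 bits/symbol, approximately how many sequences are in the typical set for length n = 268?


log2|A_typical| = nH = 268 * 0.834 = 223.512, so |A_typical| ~ 2^223.512 = 1.922e+67

1.922e+67


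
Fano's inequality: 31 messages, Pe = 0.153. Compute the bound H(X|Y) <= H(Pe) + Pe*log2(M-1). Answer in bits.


H(Pe) = -Pe*log2(Pe) - (1-Pe)*log2(1-Pe) = -0.153*log2(0.153) - 0.847*log2(0.847) = 0.414385 + 0.202913 = 0.6173. Pe*log2(M-1) = 0.153*log2(30) = 0.750754. Bound = H(Pe) + Pe*log2(M-1) = 0.414385 + 0.202913 + 0.750754 = 1.3681

1.3681 bits


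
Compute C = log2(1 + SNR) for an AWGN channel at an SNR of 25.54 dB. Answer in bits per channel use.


SNR_linear = 10^(25.54/10) = 358.0964; C = log2(1 + SNR_linear) = log2(1 + 358.0964) = 8.4882

8.4882 bits/channel use


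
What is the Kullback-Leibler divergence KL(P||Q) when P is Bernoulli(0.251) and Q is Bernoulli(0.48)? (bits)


KL = p*log2(p/q) + (1-p)*log2((1-p)/(1-q)) = 0.251*log2(0.251/0.48) + 0.749*log2(0.749/0.52) = 0.1595

0.1595 bits


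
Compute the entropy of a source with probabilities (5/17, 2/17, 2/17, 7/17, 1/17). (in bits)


H = -sum(p_i * log2(p_i)). Terms: -(5/17)*log2(5/17) = 0.519275; -(2/17)*log2(2/17) = 0.363231; -(2/17)*log2(2/17) = 0.363231; -(7/17)*log2(7/17) = 0.527103; -(1/17)*log2(1/17) = 0.240439. H = 0.519275 + 0.363231 + 0.363231 + 0.527103 + 0.240439 = 2.0133

2.0133 bits


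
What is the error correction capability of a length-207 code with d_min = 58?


Correction capability = floor((d-1)/2) = floor((58-1)/2) = 28

28 errors


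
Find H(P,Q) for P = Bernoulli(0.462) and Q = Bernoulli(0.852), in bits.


H(P,Q) = -p*log2(q) - (1-p)*log2(1-q). -0.462*log2(0.852) = 0.106756; -0.538*log2(0.148) = 1.482906. H(P,Q) = 0.106756 + 1.482906 = 1.5897

1.5897 bits


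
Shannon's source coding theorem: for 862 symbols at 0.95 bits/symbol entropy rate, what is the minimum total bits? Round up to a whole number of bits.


Minimum bits >= n * H = 862 * 0.95 = 818.9, rounded up to a whole number of bits = 819

819 bits


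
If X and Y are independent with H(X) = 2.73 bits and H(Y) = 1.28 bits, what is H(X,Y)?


For independent variables, H(X,Y) = H(X) + H(Y) = 2.73 + 1.28 = 4.01

4.01 bits


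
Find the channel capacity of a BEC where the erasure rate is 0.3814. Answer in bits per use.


C = 1 - epsilon = 1 - 0.3814 = 0.6186

0.6186 bits


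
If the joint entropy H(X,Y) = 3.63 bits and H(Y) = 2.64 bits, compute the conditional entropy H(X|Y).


H(X|Y) = H(X,Y) - H(Y) = 3.63 - 2.64 = 0.99

0.99 bits


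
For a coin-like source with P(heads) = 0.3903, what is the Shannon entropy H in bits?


H = -p*log2(p) - (1-p)*log2(1-p). -0.3903*log2(0.3903) = 0.529772; -0.6097*log2(0.6097) = 0.435221. H = 0.529772 + 0.435221 = 0.965

0.965 bits


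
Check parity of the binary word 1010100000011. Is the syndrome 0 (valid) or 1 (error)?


Syndrome = XOR of all bits = 1 XOR 0 XOR 1 XOR 0 XOR 1 XOR 0 XOR 0 XOR 0 XOR 0 XOR 0 XOR 0 XOR 1 XOR 1 = 1

1


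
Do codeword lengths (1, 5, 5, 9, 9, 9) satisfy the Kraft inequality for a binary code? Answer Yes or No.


Kraft sum = sum(2^(-l_i)) = 0.5684, need <= 1. Result: satisfied (a binary prefix-free code with these lengths exists)

Yes


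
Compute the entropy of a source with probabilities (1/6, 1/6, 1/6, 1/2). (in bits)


H = -sum(p_i * log2(p_i)). Terms: -(1/6)*log2(1/6) = 0.430827; -(1/6)*log2(1/6) = 0.430827; -(1/6)*log2(1/6) = 0.430827; -(1/2)*log2(1/2) = 0.500000. H = 0.430827 + 0.430827 + 0.430827 + 0.500000 = 1.7925

1.7925 bits


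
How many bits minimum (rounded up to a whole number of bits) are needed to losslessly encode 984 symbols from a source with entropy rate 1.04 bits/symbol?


Minimum bits >= n * H = 984 * 1.04 = 1023.36, rounded up to a whole number of bits = 1024

1024 bits


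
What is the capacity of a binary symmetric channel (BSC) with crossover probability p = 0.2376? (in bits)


H(p) = -p*log2(p) - (1-p)*log2(1-p) = -0.2376*log2(0.2376) - 0.7624*log2(0.7624) = 0.492638 + 0.298388 = 0.791. C = 1 - H(p) = 1 - 0.791 = 0.209

0.209 bits


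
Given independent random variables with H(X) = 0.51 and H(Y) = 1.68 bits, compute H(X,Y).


For independent variables, H(X,Y) = H(X) + H(Y) = 0.51 + 1.68 = 2.19

2.19 bits


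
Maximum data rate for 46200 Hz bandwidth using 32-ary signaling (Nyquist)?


Rate = 2 * B * log2(M) = 2 * 46200 * 5.0 = 462000.0

462000.0 bps


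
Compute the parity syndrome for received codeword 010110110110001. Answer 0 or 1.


Syndrome = XOR of all bits = 0 XOR 1 XOR 0 XOR 1 XOR 1 XOR 0 XOR 1 XOR 1 XOR 0 XOR 1 XOR 1 XOR 0 XOR 0 XOR 0 XOR 1 = 0

0


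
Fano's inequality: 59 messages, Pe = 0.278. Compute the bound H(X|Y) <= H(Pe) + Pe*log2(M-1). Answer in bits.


H(Pe) = -Pe*log2(Pe) - (1-Pe)*log2(1-Pe) = -0.278*log2(0.278) - 0.722*log2(0.722) = 0.513422 + 0.339289 = 0.8527. Pe*log2(M-1) = 0.278*log2(58) = 1.628519. Bound = H(Pe) + Pe*log2(M-1) = 0.513422 + 0.339289 + 1.628519 = 2.4812

2.4812 bits


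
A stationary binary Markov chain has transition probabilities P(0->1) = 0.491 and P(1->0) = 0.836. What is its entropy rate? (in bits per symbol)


Stationary distribution: pi_0 = p10/(p01+p10) = 0.63, pi_1 = 0.37. Entropy rate H' = pi_0*H(p01) + pi_1*H(p10) = 0.63*0.9998 + 0.37*0.6438 = 0.8681

0.8681 bits/symbol


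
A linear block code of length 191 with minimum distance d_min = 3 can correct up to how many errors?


Correction capability = floor((d-1)/2) = floor((3-1)/2) = 1

1 errors


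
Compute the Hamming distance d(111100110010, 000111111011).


Count differing positions: ^ ^ ^ . ^ ^ . . ^ . . ^ = 7 differences

7


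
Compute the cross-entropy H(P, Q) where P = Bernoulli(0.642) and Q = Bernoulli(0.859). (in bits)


H(P,Q) = -p*log2(q) - (1-p)*log2(1-q). -0.642*log2(0.859) = 0.140771; -0.358*log2(0.141) = 1.011791. H(P,Q) = 0.140771 + 1.011791 = 1.1526

1.1526 bits


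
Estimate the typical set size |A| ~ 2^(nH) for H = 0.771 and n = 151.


log2|A_typical| = nH = 151 * 0.771 = 116.421, so |A_typical| ~ 2^116.421 = 1.112e+35

1.112e+35


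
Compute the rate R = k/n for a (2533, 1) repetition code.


Rate = k/n = 1/2533

1/2533


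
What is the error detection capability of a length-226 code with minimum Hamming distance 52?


Detection capability = d_min - 1 = 52 - 1 = 51

51 errors


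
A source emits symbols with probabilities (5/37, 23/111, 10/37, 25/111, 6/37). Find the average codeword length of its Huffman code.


Huffman construction (repeatedly merge the two least-probable nodes; each merge adds 1 bit to every symbol beneath it): 5/37 + 6/37 = 11/37; 23/111 + 25/111 = 16/37; 10/37 + 11/37 = 21/37; 16/37 + 21/37 = 1. Resulting codeword lengths (in the order the probabilities were given): (3, 2, 2, 2, 3). L_avg = sum(p_i * l_i) = 5/37*3 + 23/111*2 + 10/37*2 + 25/111*2 + 6/37*3 = 85/37 = 2.2973

2.2973 bits


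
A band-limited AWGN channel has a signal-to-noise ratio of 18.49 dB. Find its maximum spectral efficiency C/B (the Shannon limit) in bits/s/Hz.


SNR_linear = 10^(18.49/10) = 70.6318; C/B = log2(1 + SNR_linear) = log2(1 + 70.6318) = 6.1625

6.1625 bits/s/Hz


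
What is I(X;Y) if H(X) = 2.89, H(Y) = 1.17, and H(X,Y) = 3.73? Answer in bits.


I(X;Y) = H(X) + H(Y) - H(X,Y) = 2.89 + 1.17 - 3.73 = 0.33

0.33 bits


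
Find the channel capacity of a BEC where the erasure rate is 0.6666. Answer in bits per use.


C = 1 - epsilon = 1 - 0.6666 = 0.3334

0.3334 bits


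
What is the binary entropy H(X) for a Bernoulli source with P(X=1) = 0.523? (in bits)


H = -p*log2(p) - (1-p)*log2(1-p). -0.523*log2(0.523) = 0.489066; -0.477*log2(0.477) = 0.509407. H = 0.489066 + 0.509407 = 0.9985

0.9985 bits


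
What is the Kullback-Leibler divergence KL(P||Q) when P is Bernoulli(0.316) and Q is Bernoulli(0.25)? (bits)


KL = p*log2(p/q) + (1-p)*log2((1-p)/(1-q)) = 0.316*log2(0.316/0.25) + 0.684*log2(0.684/0.75) = 0.0159

0.0159 bits


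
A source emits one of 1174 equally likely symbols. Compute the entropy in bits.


H = log2(n) = log2(1174) = 10.1972

10.1972 bits


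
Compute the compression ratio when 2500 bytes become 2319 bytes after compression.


Ratio = original / compressed = 2500 / 2319 = 1.0781

1.0781


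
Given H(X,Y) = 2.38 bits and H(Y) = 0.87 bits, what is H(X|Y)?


H(X|Y) = H(X,Y) - H(Y) = 2.38 - 0.87 = 1.51

1.51 bits


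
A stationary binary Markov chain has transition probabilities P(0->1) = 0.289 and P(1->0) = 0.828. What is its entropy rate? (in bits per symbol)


Stationary distribution: pi_0 = p10/(p01+p10) = 0.7413, pi_1 = 0.2587. Entropy rate H' = pi_0*H(p01) + pi_1*H(p10) = 0.7413*0.8674 + 0.2587*0.6623 = 0.8143

0.8143 bits/symbol


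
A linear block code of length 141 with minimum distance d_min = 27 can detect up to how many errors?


Detection capability = d_min - 1 = 27 - 1 = 26

26 errors


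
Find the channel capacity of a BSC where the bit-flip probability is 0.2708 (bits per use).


H(p) = -p*log2(p) - (1-p)*log2(1-p) = -0.2708*log2(0.2708) - 0.7292*log2(0.7292) = 0.510377 + 0.332233 = 0.8426. C = 1 - H(p) = 1 - 0.8426 = 0.1574

0.1574 bits


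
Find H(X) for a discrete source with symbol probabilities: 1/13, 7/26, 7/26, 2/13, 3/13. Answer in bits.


H = -sum(p_i * log2(p_i)). Terms: -(1/13)*log2(1/13) = 0.284649; -(7/26)*log2(7/26) = 0.509677; -(7/26)*log2(7/26) = 0.509677; -(2/13)*log2(2/13) = 0.415452; -(3/13)*log2(3/13) = 0.488187. H = 0.284649 + 0.509677 + 0.509677 + 0.415452 + 0.488187 = 2.2076

2.2076 bits


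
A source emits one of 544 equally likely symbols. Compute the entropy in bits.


H = log2(n) = log2(544) = 9.0875

9.0875 bits


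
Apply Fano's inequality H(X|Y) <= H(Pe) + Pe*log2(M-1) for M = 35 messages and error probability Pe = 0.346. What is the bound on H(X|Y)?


H(Pe) = -Pe*log2(Pe) - (1-Pe)*log2(1-Pe) = -0.346*log2(0.346) - 0.654*log2(0.654) = 0.529780 + 0.400665 = 0.9304. Pe*log2(M-1) = 0.346*log2(34) = 1.760262. Bound = H(Pe) + Pe*log2(M-1) = 0.529780 + 0.400665 + 1.760262 = 2.6907

2.6907 bits


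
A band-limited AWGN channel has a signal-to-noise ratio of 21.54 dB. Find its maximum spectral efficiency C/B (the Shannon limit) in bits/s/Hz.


SNR_linear = 10^(21.54/10) = 142.5608; C/B = log2(1 + SNR_linear) = log2(1 + 142.5608) = 7.1655

7.1655 bits/s/Hz


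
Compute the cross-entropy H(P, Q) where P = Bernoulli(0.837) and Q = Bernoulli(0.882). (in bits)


H(P,Q) = -p*log2(q) - (1-p)*log2(1-q). -0.837*log2(0.882) = 0.151622; -0.163*log2(0.118) = 0.502552. H(P,Q) = 0.151622 + 0.502552 = 0.6542

0.6542 bits


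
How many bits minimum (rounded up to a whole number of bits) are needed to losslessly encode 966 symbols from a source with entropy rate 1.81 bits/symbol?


Minimum bits >= n * H = 966 * 1.81 = 1748.46, rounded up to a whole number of bits = 1749

1749 bits


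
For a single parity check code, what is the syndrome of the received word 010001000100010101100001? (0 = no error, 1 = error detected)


Syndrome = XOR of all bits = 0 XOR 1 XOR 0 XOR 0 XOR 0 XOR 1 XOR 0 XOR 0 XOR 0 XOR 1 XOR 0 XOR 0 XOR 0 XOR 1 XOR 0 XOR 1 XOR 0 XOR 1 XOR 1 XOR 0 XOR 0 XOR 0 XOR 0 XOR 1 = 0

0


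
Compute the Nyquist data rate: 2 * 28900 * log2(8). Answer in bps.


Rate = 2 * B * log2(M) = 2 * 28900 * 3.0 = 173400.0

173400.0 bps


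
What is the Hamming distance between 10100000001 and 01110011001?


Count differing positions: ^ ^ . ^ . . ^ ^ . . . = 5 differences

5


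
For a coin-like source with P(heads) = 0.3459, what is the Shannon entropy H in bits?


H = -p*log2(p) - (1-p)*log2(1-p). -0.3459*log2(0.3459) = 0.529771; -0.6541*log2(0.6541) = 0.400582. H = 0.529771 + 0.400582 = 0.9304

0.9304 bits


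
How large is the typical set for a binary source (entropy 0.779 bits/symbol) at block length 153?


log2|A_typical| = nH = 153 * 0.779 = 119.187, so |A_typical| ~ 2^119.187 = 7.566e+35

7.566e+35


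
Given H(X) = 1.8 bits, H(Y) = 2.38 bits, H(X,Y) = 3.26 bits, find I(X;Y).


I(X;Y) = H(X) + H(Y) - H(X,Y) = 1.8 + 2.38 - 3.26 = 0.92

0.92 bits


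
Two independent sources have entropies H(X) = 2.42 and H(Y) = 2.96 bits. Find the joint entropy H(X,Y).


For independent variables, H(X,Y) = H(X) + H(Y) = 2.42 + 2.96 = 5.38

5.38 bits


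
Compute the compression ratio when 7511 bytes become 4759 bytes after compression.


Ratio = original / compressed = 7511 / 4759 = 1.5783

1.5783


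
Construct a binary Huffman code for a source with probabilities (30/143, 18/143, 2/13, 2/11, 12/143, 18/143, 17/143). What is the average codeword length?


Huffman construction (repeatedly merge the two least-probable nodes; each merge adds 1 bit to every symbol beneath it): 12/143 + 17/143 = 29/143; 18/143 + 18/143 = 36/143; 2/13 + 2/11 = 48/143; 29/143 + 30/143 = 59/143; 36/143 + 48/143 = 84/143; 59/143 + 84/143 = 1. Resulting codeword lengths (in the order the probabilities were given): (2, 3, 3, 3, 3, 3, 3). L_avg = sum(p_i * l_i) = 30/143*2 + 18/143*3 + 2/13*3 + 2/11*3 + 12/143*3 + 18/143*3 + 17/143*3 = 399/143 = 2.7902

2.7902 bits


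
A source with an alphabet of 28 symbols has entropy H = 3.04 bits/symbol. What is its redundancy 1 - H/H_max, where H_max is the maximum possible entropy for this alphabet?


H_max = log2(K) = log2(28) = 4.8074 bits/symbol. Redundancy = 1 - H/H_max = 1 - 3.04/4.8074 = 1 - 0.6324 = 0.3676

0.3676


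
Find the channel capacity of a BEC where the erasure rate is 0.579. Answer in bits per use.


C = 1 - epsilon = 1 - 0.579 = 0.421

0.421 bits


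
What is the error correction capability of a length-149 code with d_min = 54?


Correction capability = floor((d-1)/2) = floor((54-1)/2) = 26

26 errors


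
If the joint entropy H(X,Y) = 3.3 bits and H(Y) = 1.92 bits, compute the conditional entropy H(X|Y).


H(X|Y) = H(X,Y) - H(Y) = 3.3 - 1.92 = 1.38

1.38 bits


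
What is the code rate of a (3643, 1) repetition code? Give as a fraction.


Rate = k/n = 1/3643

1/3643


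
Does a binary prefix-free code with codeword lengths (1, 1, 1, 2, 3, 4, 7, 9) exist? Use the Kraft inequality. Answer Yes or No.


Kraft sum = sum(2^(-l_i)) = 1.9473, need <= 1. Result: violated (a binary prefix-free code with these lengths cannot exist)

No


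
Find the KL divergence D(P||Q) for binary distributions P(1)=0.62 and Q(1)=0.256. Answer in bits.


KL = p*log2(p/q) + (1-p)*log2((1-p)/(1-q)) = 0.62*log2(0.62/0.256) + 0.38*log2(0.38/0.744) = 0.4229

0.4229 bits


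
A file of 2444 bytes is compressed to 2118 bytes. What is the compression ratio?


Ratio = original / compressed = 2444 / 2118 = 1.1539

1.1539


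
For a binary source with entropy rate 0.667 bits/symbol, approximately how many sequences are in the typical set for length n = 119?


log2|A_typical| = nH = 119 * 0.667 = 79.373, so |A_typical| ~ 2^79.373 = 7.828e+23

7.828e+23


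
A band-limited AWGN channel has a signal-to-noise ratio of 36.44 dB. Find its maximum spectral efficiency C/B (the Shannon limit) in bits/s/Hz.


SNR_linear = 10^(36.44/10) = 4405.5486; C/B = log2(1 + SNR_linear) = log2(1 + 4405.5486) = 12.1054

12.1054 bits/s/Hz


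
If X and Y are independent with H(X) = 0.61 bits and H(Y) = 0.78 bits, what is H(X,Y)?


For independent variables, H(X,Y) = H(X) + H(Y) = 0.61 + 0.78 = 1.39

1.39 bits


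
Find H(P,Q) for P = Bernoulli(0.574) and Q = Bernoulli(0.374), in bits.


H(P,Q) = -p*log2(q) - (1-p)*log2(1-q). -0.574*log2(0.374) = 0.814443; -0.426*log2(0.626) = 0.287876. H(P,Q) = 0.814443 + 0.287876 = 1.1023

1.1023 bits


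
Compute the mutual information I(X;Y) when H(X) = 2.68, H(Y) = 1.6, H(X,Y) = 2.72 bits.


I(X;Y) = H(X) + H(Y) - H(X,Y) = 2.68 + 1.6 - 2.72 = 1.56

1.56 bits


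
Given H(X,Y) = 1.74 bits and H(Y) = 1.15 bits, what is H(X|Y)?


H(X|Y) = H(X,Y) - H(Y) = 1.74 - 1.15 = 0.59

0.59 bits


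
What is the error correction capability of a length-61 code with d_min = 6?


Correction capability = floor((d-1)/2) = floor((6-1)/2) = 2

2 errors


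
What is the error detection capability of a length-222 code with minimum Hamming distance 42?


Detection capability = d_min - 1 = 42 - 1 = 41

41 errors


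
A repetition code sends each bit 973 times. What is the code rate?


Rate = k/n = 1/973

1/973


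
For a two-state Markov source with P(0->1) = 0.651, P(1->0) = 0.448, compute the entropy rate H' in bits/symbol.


Stationary distribution: pi_0 = p10/(p01+p10) = 0.4076, pi_1 = 0.5924. Entropy rate H' = pi_0*H(p01) + pi_1*H(p10) = 0.4076*0.9332 + 0.5924*0.9922 = 0.9681

0.9681 bits/symbol


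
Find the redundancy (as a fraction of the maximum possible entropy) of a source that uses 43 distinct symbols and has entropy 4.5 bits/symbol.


H_max = log2(K) = log2(43) = 5.4263 bits/symbol. Redundancy = 1 - H/H_max = 1 - 4.5/5.4263 = 1 - 0.8293 = 0.1707

0.1707


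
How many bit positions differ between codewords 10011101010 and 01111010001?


Count differing positions: ^ ^ ^ . . ^ ^ ^ . ^ ^ = 8 differences

8


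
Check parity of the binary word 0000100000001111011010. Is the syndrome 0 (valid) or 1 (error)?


Syndrome = XOR of all bits = 0 XOR 0 XOR 0 XOR 0 XOR 1 XOR 0 XOR 0 XOR 0 XOR 0 XOR 0 XOR 0 XOR 0 XOR 1 XOR 1 XOR 1 XOR 1 XOR 0 XOR 1 XOR 1 XOR 0 XOR 1 XOR 0 = 0

0


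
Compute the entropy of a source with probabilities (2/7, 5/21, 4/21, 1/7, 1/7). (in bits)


H = -sum(p_i * log2(p_i)). Terms: -(2/7)*log2(2/7) = 0.516387; -(5/21)*log2(5/21) = 0.492950; -(4/21)*log2(4/21) = 0.455680; -(1/7)*log2(1/7) = 0.401051; -(1/7)*log2(1/7) = 0.401051. H = 0.516387 + 0.492950 + 0.455680 + 0.401051 + 0.401051 = 2.2671

2.2671 bits


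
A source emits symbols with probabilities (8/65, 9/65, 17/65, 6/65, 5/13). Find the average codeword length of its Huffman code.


Huffman construction (repeatedly merge the two least-probable nodes; each merge adds 1 bit to every symbol beneath it): 6/65 + 8/65 = 14/65; 9/65 + 14/65 = 23/65; 17/65 + 23/65 = 8/13; 5/13 + 8/13 = 1. Resulting codeword lengths (in the order the probabilities were given): (4, 3, 2, 4, 1). L_avg = sum(p_i * l_i) = 8/65*4 + 9/65*3 + 17/65*2 + 6/65*4 + 5/13*1 = 142/65 = 2.1846

2.1846 bits


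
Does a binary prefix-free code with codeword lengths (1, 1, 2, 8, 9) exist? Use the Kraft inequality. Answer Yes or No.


Kraft sum = sum(2^(-l_i)) = 1.2559, need <= 1. Result: violated (a binary prefix-free code with these lengths cannot exist)

No


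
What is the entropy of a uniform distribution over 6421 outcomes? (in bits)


H = log2(n) = log2(6421) = 12.6486

12.6486 bits


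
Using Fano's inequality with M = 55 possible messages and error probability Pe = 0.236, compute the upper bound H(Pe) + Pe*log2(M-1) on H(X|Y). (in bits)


H(Pe) = -Pe*log2(Pe) - (1-Pe)*log2(1-Pe) = -0.236*log2(0.236) - 0.764*log2(0.764) = 0.491621 + 0.296704 = 0.7883. Pe*log2(M-1) = 0.236*log2(54) = 1.358153. Bound = H(Pe) + Pe*log2(M-1) = 0.491621 + 0.296704 + 1.358153 = 2.1465

2.1465 bits


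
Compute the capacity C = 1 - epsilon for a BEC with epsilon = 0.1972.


C = 1 - epsilon = 1 - 0.1972 = 0.8028

0.8028 bits


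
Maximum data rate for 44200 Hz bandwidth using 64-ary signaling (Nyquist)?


Rate = 2 * B * log2(M) = 2 * 44200 * 6.0 = 530400.0

530400.0 bps


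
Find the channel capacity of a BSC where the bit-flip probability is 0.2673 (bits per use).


H(p) = -p*log2(p) - (1-p)*log2(1-p) = -0.2673*log2(0.2673) - 0.7327*log2(0.7327) = 0.508797 + 0.328767 = 0.8376. C = 1 - H(p) = 1 - 0.8376 = 0.1624

0.1624 bits


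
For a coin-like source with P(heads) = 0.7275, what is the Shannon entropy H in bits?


H = -p*log2(p) - (1-p)*log2(1-p). -0.7275*log2(0.7275) = 0.333909; -0.2725*log2(0.2725) = 0.511121. H = 0.333909 + 0.511121 = 0.845

0.845 bits


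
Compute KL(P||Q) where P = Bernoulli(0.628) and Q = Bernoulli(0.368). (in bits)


KL = p*log2(p/q) + (1-p)*log2((1-p)/(1-q)) = 0.628*log2(0.628/0.368) + 0.372*log2(0.372/0.632) = 0.1998

0.1998 bits


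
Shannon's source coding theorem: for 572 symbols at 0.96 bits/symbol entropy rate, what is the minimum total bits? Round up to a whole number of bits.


Minimum bits >= n * H = 572 * 0.96 = 549.12, rounded up to a whole number of bits = 550

550 bits


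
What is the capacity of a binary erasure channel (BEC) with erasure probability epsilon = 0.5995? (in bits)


C = 1 - epsilon = 1 - 0.5995 = 0.4005

0.4005 bits


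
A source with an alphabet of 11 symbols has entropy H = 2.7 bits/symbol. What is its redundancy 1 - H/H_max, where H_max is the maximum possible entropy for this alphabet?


H_max = log2(K) = log2(11) = 3.4594 bits/symbol. Redundancy = 1 - H/H_max = 1 - 2.7/3.4594 = 1 - 0.7805 = 0.2195

0.2195


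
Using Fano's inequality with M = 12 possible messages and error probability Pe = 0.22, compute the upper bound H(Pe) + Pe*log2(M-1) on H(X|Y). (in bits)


H(Pe) = -Pe*log2(Pe) - (1-Pe)*log2(1-Pe) = -0.22*log2(0.22) - 0.78*log2(0.78) = 0.480573 + 0.279594 = 0.7602. Pe*log2(M-1) = 0.22*log2(11) = 0.761075. Bound = H(Pe) + Pe*log2(M-1) = 0.480573 + 0.279594 + 0.761075 = 1.5212

1.5212 bits


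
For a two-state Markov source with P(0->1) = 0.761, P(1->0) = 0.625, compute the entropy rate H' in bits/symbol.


Stationary distribution: pi_0 = p10/(p01+p10) = 0.4509, pi_1 = 0.5491. Entropy rate H' = pi_0*H(p01) + pi_1*H(p10) = 0.4509*0.7934 + 0.5491*0.9544 = 0.8818

0.8818 bits/symbol


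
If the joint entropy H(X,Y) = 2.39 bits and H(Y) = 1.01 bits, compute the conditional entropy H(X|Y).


H(X|Y) = H(X,Y) - H(Y) = 2.39 - 1.01 = 1.38

1.38 bits


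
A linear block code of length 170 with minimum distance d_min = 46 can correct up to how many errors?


Correction capability = floor((d-1)/2) = floor((46-1)/2) = 22

22 errors


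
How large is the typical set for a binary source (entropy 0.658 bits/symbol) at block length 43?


log2|A_typical| = nH = 43 * 0.658 = 28.294, so |A_typical| ~ 2^28.294 = 3.291e+08

3.291e+08


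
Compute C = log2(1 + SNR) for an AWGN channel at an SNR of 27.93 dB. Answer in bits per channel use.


SNR_linear = 10^(27.93/10) = 620.869; C = log2(1 + SNR_linear) = log2(1 + 620.869) = 9.2805

9.2805 bits/channel use


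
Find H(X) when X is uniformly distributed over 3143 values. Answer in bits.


H = log2(n) = log2(3143) = 11.6179

11.6179 bits


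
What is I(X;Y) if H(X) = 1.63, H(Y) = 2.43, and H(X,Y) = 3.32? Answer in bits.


I(X;Y) = H(X) + H(Y) - H(X,Y) = 1.63 + 2.43 - 3.32 = 0.74

0.74 bits


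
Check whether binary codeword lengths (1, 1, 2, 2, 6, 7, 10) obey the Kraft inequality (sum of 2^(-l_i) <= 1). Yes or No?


Kraft sum = sum(2^(-l_i)) = 1.5244, need <= 1. Result: violated (a binary prefix-free code with these lengths cannot exist)

No


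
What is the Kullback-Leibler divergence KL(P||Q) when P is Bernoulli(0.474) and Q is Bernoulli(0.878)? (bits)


KL = p*log2(p/q) + (1-p)*log2((1-p)/(1-q)) = 0.474*log2(0.474/0.878) + 0.526*log2(0.526/0.122) = 0.6874

0.6874 bits


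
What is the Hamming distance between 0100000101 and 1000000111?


Count differing positions: ^ ^ . . . . . . ^ . = 3 differences

3


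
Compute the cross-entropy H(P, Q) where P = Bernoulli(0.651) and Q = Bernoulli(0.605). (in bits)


H(P,Q) = -p*log2(q) - (1-p)*log2(1-q). -0.651*log2(0.605) = 0.471970; -0.349*log2(0.395) = 0.467686. H(P,Q) = 0.471970 + 0.467686 = 0.9397

0.9397 bits


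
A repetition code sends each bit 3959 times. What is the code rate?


Rate = k/n = 1/3959

1/3959


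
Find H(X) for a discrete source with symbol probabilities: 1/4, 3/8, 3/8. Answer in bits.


H = -sum(p_i * log2(p_i)). Terms: -(1/4)*log2(1/4) = 0.500000; -(3/8)*log2(3/8) = 0.530639; -(3/8)*log2(3/8) = 0.530639. H = 0.500000 + 0.530639 + 0.530639 = 1.5613

1.5613 bits


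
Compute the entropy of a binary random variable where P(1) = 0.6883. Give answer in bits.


H = -p*log2(p) - (1-p)*log2(1-p). -0.6883*log2(0.6883) = 0.370918; -0.3117*log2(0.3117) = 0.524208. H = 0.370918 + 0.524208 = 0.8951

0.8951 bits


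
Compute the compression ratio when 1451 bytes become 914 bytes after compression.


Ratio = original / compressed = 1451 / 914 = 1.5875

1.5875


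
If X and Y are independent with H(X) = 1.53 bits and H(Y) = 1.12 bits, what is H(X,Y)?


For independent variables, H(X,Y) = H(X) + H(Y) = 1.53 + 1.12 = 2.65

2.65 bits


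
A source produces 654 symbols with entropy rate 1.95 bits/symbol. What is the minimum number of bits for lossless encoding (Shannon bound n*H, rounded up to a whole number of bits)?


Minimum bits >= n * H = 654 * 1.95 = 1275.3, rounded up to a whole number of bits = 1276

1276 bits


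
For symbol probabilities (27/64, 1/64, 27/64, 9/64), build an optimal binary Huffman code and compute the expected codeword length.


Huffman construction (repeatedly merge the two least-probable nodes; each merge adds 1 bit to every symbol beneath it): 1/64 + 9/64 = 5/32; 5/32 + 27/64 = 37/64; 27/64 + 37/64 = 1. Resulting codeword lengths (in the order the probabilities were given): (2, 3, 1, 3). L_avg = sum(p_i * l_i) = 27/64*2 + 1/64*3 + 27/64*1 + 9/64*3 = 111/64 = 1.7344

1.7344 bits


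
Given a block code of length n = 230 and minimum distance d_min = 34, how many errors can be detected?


Detection capability = d_min - 1 = 34 - 1 = 33

33 errors


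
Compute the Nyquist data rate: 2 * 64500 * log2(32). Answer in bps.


Rate = 2 * B * log2(M) = 2 * 64500 * 5.0 = 645000.0

645000.0 bps


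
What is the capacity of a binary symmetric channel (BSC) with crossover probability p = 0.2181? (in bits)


H(p) = -p*log2(p) - (1-p)*log2(1-p) = -0.2181*log2(0.2181) - 0.7819*log2(0.7819) = 0.479152 + 0.277531 = 0.7567. C = 1 - H(p) = 1 - 0.7567 = 0.2433

0.2433 bits


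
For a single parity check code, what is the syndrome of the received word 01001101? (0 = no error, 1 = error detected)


Syndrome = XOR of all bits = 0 XOR 1 XOR 0 XOR 0 XOR 1 XOR 1 XOR 0 XOR 1 = 0

0


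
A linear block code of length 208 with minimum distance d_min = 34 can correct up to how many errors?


Correction capability = floor((d-1)/2) = floor((34-1)/2) = 16

16 errors


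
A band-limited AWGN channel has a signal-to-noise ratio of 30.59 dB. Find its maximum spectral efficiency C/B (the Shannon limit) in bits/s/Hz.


SNR_linear = 10^(30.59/10) = 1145.5129; C/B = log2(1 + SNR_linear) = log2(1 + 1145.5129) = 10.163

10.163 bits/s/Hz


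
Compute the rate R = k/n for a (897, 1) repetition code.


Rate = k/n = 1/897

1/897


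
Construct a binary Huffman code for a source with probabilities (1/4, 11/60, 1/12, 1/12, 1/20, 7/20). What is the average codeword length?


Huffman construction (repeatedly merge the two least-probable nodes; each merge adds 1 bit to every symbol beneath it): 1/20 + 1/12 = 2/15; 1/12 + 2/15 = 13/60; 11/60 + 13/60 = 2/5; 1/4 + 7/20 = 3/5; 2/5 + 3/5 = 1. Resulting codeword lengths (in the order the probabilities were given): (2, 2, 4, 3, 4, 2). L_avg = sum(p_i * l_i) = 1/4*2 + 11/60*2 + 1/12*4 + 1/12*3 + 1/20*4 + 7/20*2 = 47/20 = 2.35

2.35 bits


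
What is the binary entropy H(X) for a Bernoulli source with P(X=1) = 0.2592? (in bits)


H = -p*log2(p) - (1-p)*log2(1-p). -0.2592*log2(0.2592) = 0.504886; -0.7408*log2(0.7408) = 0.320651. H = 0.504886 + 0.320651 = 0.8255

0.8255 bits


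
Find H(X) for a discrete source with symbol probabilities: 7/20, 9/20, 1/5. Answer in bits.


H = -sum(p_i * log2(p_i)). Terms: -(7/20)*log2(7/20) = 0.530101; -(9/20)*log2(9/20) = 0.518401; -(1/5)*log2(1/5) = 0.464386. H = 0.530101 + 0.518401 + 0.464386 = 1.5129

1.5129 bits


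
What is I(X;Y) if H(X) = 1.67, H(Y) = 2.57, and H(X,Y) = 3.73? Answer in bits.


I(X;Y) = H(X) + H(Y) - H(X,Y) = 1.67 + 2.57 - 3.73 = 0.51

0.51 bits


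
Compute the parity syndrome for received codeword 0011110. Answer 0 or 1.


Syndrome = XOR of all bits = 0 XOR 0 XOR 1 XOR 1 XOR 1 XOR 1 XOR 0 = 0

0


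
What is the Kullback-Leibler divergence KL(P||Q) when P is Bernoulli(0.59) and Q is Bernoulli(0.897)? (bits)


KL = p*log2(p/q) + (1-p)*log2((1-p)/(1-q)) = 0.59*log2(0.59/0.897) + 0.41*log2(0.41/0.103) = 0.4605

0.4605 bits


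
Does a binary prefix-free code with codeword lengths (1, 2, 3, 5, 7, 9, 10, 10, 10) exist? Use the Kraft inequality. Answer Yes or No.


Kraft sum = sum(2^(-l_i)) = 0.9189, need <= 1. Result: satisfied (a binary prefix-free code with these lengths exists)

Yes


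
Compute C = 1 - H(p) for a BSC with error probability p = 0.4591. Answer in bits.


H(p) = -p*log2(p) - (1-p)*log2(1-p) = -0.4591*log2(0.4591) - 0.5409*log2(0.5409) = 0.515624 + 0.479544 = 0.9952. C = 1 - H(p) = 1 - 0.9952 = 0.0048

0.0048 bits


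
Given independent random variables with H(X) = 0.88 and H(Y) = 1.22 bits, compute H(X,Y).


For independent variables, H(X,Y) = H(X) + H(Y) = 0.88 + 1.22 = 2.1

2.1 bits


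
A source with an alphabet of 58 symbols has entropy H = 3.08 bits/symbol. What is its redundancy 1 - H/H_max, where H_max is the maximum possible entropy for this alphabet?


H_max = log2(K) = log2(58) = 5.858 bits/symbol. Redundancy = 1 - H/H_max = 1 - 3.08/5.858 = 1 - 0.5258 = 0.4742

0.4742


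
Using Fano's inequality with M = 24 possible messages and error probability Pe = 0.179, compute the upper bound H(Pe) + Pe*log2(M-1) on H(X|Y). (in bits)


H(Pe) = -Pe*log2(Pe) - (1-Pe)*log2(1-Pe) = -0.179*log2(0.179) - 0.821*log2(0.821) = 0.444272 + 0.233612 = 0.6779. Pe*log2(M-1) = 0.179*log2(23) = 0.809718. Bound = H(Pe) + Pe*log2(M-1) = 0.444272 + 0.233612 + 0.809718 = 1.4876

1.4876 bits


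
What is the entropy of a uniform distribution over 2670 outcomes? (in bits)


H = log2(n) = log2(2670) = 11.3826

11.3826 bits


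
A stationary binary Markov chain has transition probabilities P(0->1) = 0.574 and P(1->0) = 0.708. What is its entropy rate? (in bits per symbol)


Stationary distribution: pi_0 = p10/(p01+p10) = 0.5523, pi_1 = 0.4477. Entropy rate H' = pi_0*H(p01) + pi_1*H(p10) = 0.5523*0.9841 + 0.4477*0.8713 = 0.9336

0.9336 bits/symbol


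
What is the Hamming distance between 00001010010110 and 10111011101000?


Count differing positions: ^ . ^ ^ . . . ^ ^ ^ ^ ^ ^ . = 9 differences

9


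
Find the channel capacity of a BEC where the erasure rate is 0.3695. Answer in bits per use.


C = 1 - epsilon = 1 - 0.3695 = 0.6305

0.6305 bits


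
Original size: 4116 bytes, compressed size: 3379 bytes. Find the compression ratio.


Ratio = original / compressed = 4116 / 3379 = 1.2181

1.2181


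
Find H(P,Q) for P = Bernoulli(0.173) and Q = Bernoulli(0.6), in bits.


H(P,Q) = -p*log2(q) - (1-p)*log2(1-q). -0.173*log2(0.6) = 0.127495; -0.827*log2(0.4) = 1.093235. H(P,Q) = 0.127495 + 1.093235 = 1.2207

1.2207 bits


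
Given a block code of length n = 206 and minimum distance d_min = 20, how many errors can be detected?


Detection capability = d_min - 1 = 20 - 1 = 19

19 errors


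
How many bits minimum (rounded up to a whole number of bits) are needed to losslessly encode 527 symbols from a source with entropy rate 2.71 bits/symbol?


Minimum bits >= n * H = 527 * 2.71 = 1428.17, rounded up to a whole number of bits = 1429

1429 bits


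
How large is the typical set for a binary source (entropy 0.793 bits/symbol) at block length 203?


log2|A_typical| = nH = 203 * 0.793 = 160.979, so |A_typical| ~ 2^160.979 = 2.881e+48

2.881e+48


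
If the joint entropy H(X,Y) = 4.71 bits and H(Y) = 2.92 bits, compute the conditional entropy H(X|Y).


H(X|Y) = H(X,Y) - H(Y) = 4.71 - 2.92 = 1.79

1.79 bits


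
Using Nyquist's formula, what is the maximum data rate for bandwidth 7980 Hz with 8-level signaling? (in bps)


Rate = 2 * B * log2(M) = 2 * 7980 * 3.0 = 47880.0

47880.0 bps


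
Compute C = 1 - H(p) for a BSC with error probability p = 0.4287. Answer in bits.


H(p) = -p*log2(p) - (1-p)*log2(1-p) = -0.4287*log2(0.4287) - 0.5713*log2(0.5713) = 0.523854 + 0.461427 = 0.9853. C = 1 - H(p) = 1 - 0.9853 = 0.0147

0.0147 bits
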